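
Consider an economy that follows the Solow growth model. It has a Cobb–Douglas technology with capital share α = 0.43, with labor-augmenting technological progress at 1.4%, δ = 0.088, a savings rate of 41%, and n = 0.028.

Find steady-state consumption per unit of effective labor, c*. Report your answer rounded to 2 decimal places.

c* = 1.40

At the steady state, Δk = 0, so s·k^α = (n + g + δ)·k.
Rearranging, k^(1−α) = s / (n + g + δ).
k^0.57 = 0.41 / (0.028 + 0.014 + 0.088) = 0.41 / 0.130 = 3.1538
k* = 3.1538^(1/0.57) ≈ 7.5015
y* = (k*)^α = 7.5015^0.43 ≈ 2.3786
c* = (1 − s)·y* = (1 − 0.41) × 2.3786 ≈ 1.4034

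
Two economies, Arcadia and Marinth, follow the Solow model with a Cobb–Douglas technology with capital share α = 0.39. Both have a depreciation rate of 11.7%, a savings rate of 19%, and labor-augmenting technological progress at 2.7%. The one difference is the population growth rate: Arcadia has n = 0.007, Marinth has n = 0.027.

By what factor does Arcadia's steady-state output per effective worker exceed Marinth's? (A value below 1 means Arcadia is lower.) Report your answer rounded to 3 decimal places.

Steady-state y* = [s/(n + g + δ)]^(α/(1−α)), so the ratio is [ (s_A/(n + g + δ)_A) / (s_M/(n + g + δ)_M) ]^0.6393.
s_A/(n + g + δ)_A = 0.19/0.151 = 1.2583; s_M/(n + g + δ)_M = 0.19/0.171 = 1.1111.
Ratio = (1.2583/1.1111)^0.6393 = 1.1325^0.6393 ≈ 1.0828

ratio ≈ 1.083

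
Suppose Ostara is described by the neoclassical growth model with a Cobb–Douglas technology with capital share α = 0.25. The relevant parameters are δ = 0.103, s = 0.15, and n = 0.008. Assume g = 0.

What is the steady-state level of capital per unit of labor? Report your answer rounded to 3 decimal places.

In steady state, investment equals break-even investment: s·k^α = (n + δ)·k.
Dividing both sides by k: k^(1−α) = s / (n + δ).
k^0.75 = 0.15 / (0.008 + 0.103) = 0.15 / 0.111 = 1.3514
k* = 1.3514^(1/0.75) ≈ 1.4941

k* = 1.494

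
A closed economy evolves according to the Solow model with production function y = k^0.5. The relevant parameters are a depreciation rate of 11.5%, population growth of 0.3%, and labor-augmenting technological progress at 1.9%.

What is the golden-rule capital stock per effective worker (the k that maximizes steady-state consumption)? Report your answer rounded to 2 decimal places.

The golden rule sets f'(k) = n + g + δ, i.e. α·k^(α−1) = n + g + δ.
So k^(1−α) = α / (n + g + δ) = 0.5 / 0.137 = 3.6496.
k_gold = 3.6496^(1/0.5) ≈ 13.3196

k_gold ≈ 13.32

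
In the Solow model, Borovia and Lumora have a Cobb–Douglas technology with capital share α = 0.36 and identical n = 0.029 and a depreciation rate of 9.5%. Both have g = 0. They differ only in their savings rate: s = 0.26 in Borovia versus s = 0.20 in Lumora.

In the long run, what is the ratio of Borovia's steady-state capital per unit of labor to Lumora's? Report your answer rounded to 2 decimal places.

ratio ≈ 1.51

Steady-state k* = [s/(n + δ)]^(1/(1−α)), so the ratio is [ (s_B/(n + δ)_B) / (s_L/(n + δ)_L) ]^1.5625.
s_B/(n + δ)_B = 0.26/0.124 = 2.0968; s_L/(n + δ)_L = 0.20/0.124 = 1.6129.
Ratio = (2.0968/1.6129)^1.5625 = 1.3000^1.5625 ≈ 1.5067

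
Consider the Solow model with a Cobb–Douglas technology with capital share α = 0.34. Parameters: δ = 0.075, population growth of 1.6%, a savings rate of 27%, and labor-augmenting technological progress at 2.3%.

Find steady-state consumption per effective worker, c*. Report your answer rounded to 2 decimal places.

Steady state requires s·f(k) = (n + g + δ)·k, i.e. s·k^α = (n + g + δ)·k.
Rearranging, k^(1−α) = s / (n + g + δ).
k^0.66 = 0.27 / (0.016 + 0.023 + 0.075) = 0.27 / 0.114 = 2.3684
k* = 2.3684^(1/0.66) ≈ 3.6928
y* = (k*)^α = 3.6928^0.34 ≈ 1.5592
c* = (1 − s)·y* = (1 − 0.27) × 1.5592 ≈ 1.1382

c* ≈ 1.14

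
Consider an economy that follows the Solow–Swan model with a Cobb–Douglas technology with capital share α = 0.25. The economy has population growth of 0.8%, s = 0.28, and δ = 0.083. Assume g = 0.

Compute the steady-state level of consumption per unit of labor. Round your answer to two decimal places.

At the steady state, Δk = 0, so s·k^α = (n + δ)·k.
Dividing both sides by k: k^(1−α) = s / (n + δ).
k^0.75 = 0.28 / (0.008 + 0.083) = 0.28 / 0.091 = 3.0769
k* = 3.0769^(1/0.75) ≈ 4.4753
y* = (k*)^α = 4.4753^0.25 ≈ 1.4545
c* = (1 − s)·y* = (1 − 0.28) × 1.4545 ≈ 1.0472

c* ≈ 1.05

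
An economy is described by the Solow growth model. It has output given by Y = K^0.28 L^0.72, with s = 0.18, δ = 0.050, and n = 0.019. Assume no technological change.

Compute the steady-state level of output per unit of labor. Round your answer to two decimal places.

In steady state, investment equals break-even investment: s·k^α = (n + δ)·k.
Rearranging, k^(1−α) = s / (n + δ).
k^0.72 = 0.18 / (0.019 + 0.050) = 0.18 / 0.069 = 2.6087
k* = 2.6087^(1/0.72) ≈ 3.7876
y* = (k*)^α = 3.7876^0.28 ≈ 1.4519

y* ≈ 1.45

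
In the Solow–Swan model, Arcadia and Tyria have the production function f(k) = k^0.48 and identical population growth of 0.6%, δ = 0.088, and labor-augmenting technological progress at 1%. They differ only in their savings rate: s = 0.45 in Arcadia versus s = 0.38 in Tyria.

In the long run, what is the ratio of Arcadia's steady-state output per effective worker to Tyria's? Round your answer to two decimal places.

ratio ≈ 1.17

Steady-state y* = [s/(n + g + δ)]^(α/(1−α)), so the ratio is [ (s_A/(n + g + δ)_A) / (s_T/(n + g + δ)_T) ]^0.9231.
s_A/(n + g + δ)_A = 0.45/0.104 = 4.3269; s_T/(n + g + δ)_T = 0.38/0.104 = 3.6538.
Ratio = (4.3269/3.6538)^0.9231 = 1.1842^0.9231 ≈ 1.1689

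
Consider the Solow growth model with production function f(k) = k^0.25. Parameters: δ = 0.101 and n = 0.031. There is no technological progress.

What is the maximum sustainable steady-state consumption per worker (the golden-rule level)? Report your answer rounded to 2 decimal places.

c_gold ≈ 0.93

At the golden rule, f'(k) = n + δ, so α·k^(α−1) = n + δ and k_gold = (α/(n + δ))^(1/(1−α)).
k_gold = (0.25/0.132)^(1/0.75) = 1.8939^1.3333 ≈ 2.3432
c_gold = f(k_gold) − (n + δ)·k_gold = 1.2372 − 0.132×2.3432 ≈ 0.9279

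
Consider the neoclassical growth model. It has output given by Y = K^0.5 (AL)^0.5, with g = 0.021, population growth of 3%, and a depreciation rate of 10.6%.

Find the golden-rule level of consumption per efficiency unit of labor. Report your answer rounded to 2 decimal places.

At the golden rule, f'(k) = n + g + δ, so α·k^(α−1) = n + g + δ and k_gold = (α/(n + g + δ))^(1/(1−α)).
k_gold = (0.5/0.157)^(1/0.5) = 3.1847^2 ≈ 10.1423
c_gold = f(k_gold) − (n + g + δ)·k_gold = 3.1847 − 0.157×10.1423 ≈ 1.5924

c_gold ≈ 1.59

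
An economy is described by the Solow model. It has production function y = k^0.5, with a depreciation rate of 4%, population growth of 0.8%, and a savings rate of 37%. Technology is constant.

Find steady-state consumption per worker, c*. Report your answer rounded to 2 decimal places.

c* = 4.86

In steady state, investment equals break-even investment: s·k^α = (n + δ)·k.
Dividing both sides by k: k^(1−α) = s / (n + δ).
k^0.5 = 0.37 / (0.008 + 0.040) = 0.37 / 0.048 = 7.7083
k* = 7.7083^(1/0.5) ≈ 59.4179
y* = (k*)^α = 59.4179^0.5 ≈ 7.7083
c* = (1 − s)·y* = (1 − 0.37) × 7.7083 ≈ 4.8562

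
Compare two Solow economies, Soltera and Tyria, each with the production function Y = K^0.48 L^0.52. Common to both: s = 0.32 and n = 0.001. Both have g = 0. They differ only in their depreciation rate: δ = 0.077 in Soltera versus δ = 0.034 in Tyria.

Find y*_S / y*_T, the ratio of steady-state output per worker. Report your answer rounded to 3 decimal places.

Steady-state y* = [s/(n + δ)]^(α/(1−α)), so the ratio is [ (s_S/(n + δ)_S) / (s_T/(n + δ)_T) ]^0.9231.
s_S/(n + δ)_S = 0.32/0.078 = 4.1026; s_T/(n + δ)_T = 0.32/0.035 = 9.1429.
Ratio = (4.1026/9.1429)^0.9231 = 0.4487^0.9231 ≈ 0.4772

y*_S / y*_T ≈ 0.477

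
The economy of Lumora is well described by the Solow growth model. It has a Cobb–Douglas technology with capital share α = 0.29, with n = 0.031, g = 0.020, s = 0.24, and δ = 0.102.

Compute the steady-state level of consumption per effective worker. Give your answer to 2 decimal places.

c* ≈ 0.91

Steady state requires s·f(k) = (n + g + δ)·k, i.e. s·k^α = (n + g + δ)·k.
Dividing both sides by k: k^(1−α) = s / (n + g + δ).
k^0.71 = 0.24 / (0.031 + 0.020 + 0.102) = 0.24 / 0.153 = 1.5686
k* = 1.5686^(1/0.71) ≈ 1.8853
y* = (k*)^α = 1.8853^0.29 ≈ 1.2019
c* = (1 − s)·y* = (1 − 0.24) × 1.2019 ≈ 0.9134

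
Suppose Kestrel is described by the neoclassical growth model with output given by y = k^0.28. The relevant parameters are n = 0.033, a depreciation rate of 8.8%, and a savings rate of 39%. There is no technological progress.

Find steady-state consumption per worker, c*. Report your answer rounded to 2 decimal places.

c* ≈ 0.96

In steady state, investment equals break-even investment: s·k^α = (n + δ)·k.
Dividing both sides by k: k^(1−α) = s / (n + δ).
k^0.72 = 0.39 / (0.033 + 0.088) = 0.39 / 0.121 = 3.2231
k* = 3.2231^(1/0.72) ≈ 5.0808
y* = (k*)^α = 5.0808^0.28 ≈ 1.5764
c* = (1 − s)·y* = (1 − 0.39) × 1.5764 ≈ 0.9616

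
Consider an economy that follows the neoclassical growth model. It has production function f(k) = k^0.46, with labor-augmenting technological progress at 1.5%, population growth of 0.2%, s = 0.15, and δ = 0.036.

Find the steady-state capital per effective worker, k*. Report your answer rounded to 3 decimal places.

Steady state requires s·f(k) = (n + g + δ)·k, i.e. s·k^α = (n + g + δ)·k.
Dividing both sides by k: k^(1−α) = s / (n + g + δ).
k^0.54 = 0.15 / (0.002 + 0.015 + 0.036) = 0.15 / 0.053 = 2.8302
k* = 2.8302^(1/0.54) ≈ 6.8659

k* ≈ 6.866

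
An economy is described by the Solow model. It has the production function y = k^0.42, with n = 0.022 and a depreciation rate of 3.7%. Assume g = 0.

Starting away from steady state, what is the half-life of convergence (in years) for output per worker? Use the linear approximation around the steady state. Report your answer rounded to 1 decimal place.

Near the steady state the convergence rate is λ = (1 − α)(n + δ).
λ = (1 − 0.42) × 0.059 = 0.58 × 0.059 = 0.03422
Half-life = ln 2 / λ = 0.6931 / 0.03422 ≈ 20.25 years

half-life ≈ 20.3 years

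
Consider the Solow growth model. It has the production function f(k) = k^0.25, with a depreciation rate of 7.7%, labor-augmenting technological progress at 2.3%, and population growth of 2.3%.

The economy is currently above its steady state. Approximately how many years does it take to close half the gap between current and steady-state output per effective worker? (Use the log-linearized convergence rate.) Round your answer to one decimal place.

about 7.5 years

Near the steady state the convergence rate is λ = (1 − α)(n + g + δ).
λ = (1 − 0.25) × 0.123 = 0.75 × 0.123 = 0.09225
Half-life = ln 2 / λ = 0.6931 / 0.09225 ≈ 7.51 years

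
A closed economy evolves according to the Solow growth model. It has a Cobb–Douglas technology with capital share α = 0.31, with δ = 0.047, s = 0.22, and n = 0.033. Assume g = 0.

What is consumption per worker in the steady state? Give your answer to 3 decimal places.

c* ≈ 1.229

In steady state, investment equals break-even investment: s·k^α = (n + δ)·k.
Rearranging, k^(1−α) = s / (n + δ).
k^0.69 = 0.22 / (0.033 + 0.047) = 0.22 / 0.080 = 2.7500
k* = 2.7500^(1/0.69) ≈ 4.3323
y* = (k*)^α = 4.3323^0.31 ≈ 1.5754
c* = (1 − s)·y* = (1 − 0.22) × 1.5754 ≈ 1.2288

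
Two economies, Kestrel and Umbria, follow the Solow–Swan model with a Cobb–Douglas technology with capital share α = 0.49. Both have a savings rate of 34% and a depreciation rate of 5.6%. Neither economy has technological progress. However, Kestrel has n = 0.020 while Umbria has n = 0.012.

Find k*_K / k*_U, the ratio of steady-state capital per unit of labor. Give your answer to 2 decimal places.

k*_K / k*_U ≈ 0.80

Steady-state k* = [s/(n + δ)]^(1/(1−α)), so the ratio is [ (s_K/(n + δ)_K) / (s_U/(n + δ)_U) ]^1.9608.
s_K/(n + δ)_K = 0.34/0.076 = 4.4737; s_U/(n + δ)_U = 0.34/0.068 = 5.0000.
Ratio = (4.4737/5.0000)^1.9608 = 0.8947^1.9608 ≈ 0.8040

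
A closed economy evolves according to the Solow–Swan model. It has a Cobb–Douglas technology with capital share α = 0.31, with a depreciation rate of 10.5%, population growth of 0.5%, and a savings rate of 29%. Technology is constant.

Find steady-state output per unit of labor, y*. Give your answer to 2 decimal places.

Steady state requires s·f(k) = (n + δ)·k, i.e. s·k^α = (n + δ)·k.
Dividing both sides by k: k^(1−α) = s / (n + δ).
k^0.69 = 0.29 / (0.005 + 0.105) = 0.29 / 0.110 = 2.6364
k* = 2.6364^(1/0.69) ≈ 4.0753
y* = (k*)^α = 4.0753^0.31 ≈ 1.5458

y* ≈ 1.55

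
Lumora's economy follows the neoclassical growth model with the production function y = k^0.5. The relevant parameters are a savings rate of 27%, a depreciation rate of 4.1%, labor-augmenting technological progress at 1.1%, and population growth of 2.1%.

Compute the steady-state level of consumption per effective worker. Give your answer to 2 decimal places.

At the steady state, Δk = 0, so s·k^α = (n + g + δ)·k.
Dividing both sides by k: k^(1−α) = s / (n + g + δ).
k^0.5 = 0.27 / (0.021 + 0.011 + 0.041) = 0.27 / 0.073 = 3.6986
k* = 3.6986^(1/0.5) ≈ 13.6796
y* = (k*)^α = 13.6796^0.5 ≈ 3.6986
c* = (1 − s)·y* = (1 − 0.27) × 3.6986 ≈ 2.7000

c* = 2.70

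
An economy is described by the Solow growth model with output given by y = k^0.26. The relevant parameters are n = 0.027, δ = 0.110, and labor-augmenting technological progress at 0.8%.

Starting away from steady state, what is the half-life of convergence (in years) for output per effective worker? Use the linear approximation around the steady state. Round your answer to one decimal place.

Near the steady state the convergence rate is λ = (1 − α)(n + g + δ).
λ = (1 − 0.26) × 0.145 = 0.74 × 0.145 = 0.1073
Half-life = ln 2 / λ = 0.6931 / 0.1073 ≈ 6.46 years

t_½ ≈ 6.5 years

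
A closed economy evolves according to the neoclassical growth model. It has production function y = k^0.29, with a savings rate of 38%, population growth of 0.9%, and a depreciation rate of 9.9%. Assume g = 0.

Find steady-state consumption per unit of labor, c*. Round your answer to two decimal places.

c* = 1.04

At the steady state, Δk = 0, so s·k^α = (n + δ)·k.
Dividing both sides by k: k^(1−α) = s / (n + δ).
k^0.71 = 0.38 / (0.009 + 0.099) = 0.38 / 0.108 = 3.5185
k* = 3.5185^(1/0.71) ≈ 5.8819
y* = (k*)^α = 5.8819^0.29 ≈ 1.6717
c* = (1 − s)·y* = (1 − 0.38) × 1.6717 ≈ 1.0365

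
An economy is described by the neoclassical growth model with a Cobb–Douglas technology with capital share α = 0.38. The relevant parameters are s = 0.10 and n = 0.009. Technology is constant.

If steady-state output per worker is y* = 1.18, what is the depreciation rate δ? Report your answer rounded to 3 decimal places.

In steady state, investment equals break-even investment: s·k^α = (n + δ)·k.
Since y* = [s/(n + δ)]^(α/(1−α)), we have s/(n + δ) = (y*)^((1−α)/α) = 1.18^1.6316 = 1.3100.
Therefore n + δ = s / 1.3100 = 0.10 / 1.3100 = 0.0763, so δ = 0.0763 − 0.009 = 0.0673.

δ ≈ 0.067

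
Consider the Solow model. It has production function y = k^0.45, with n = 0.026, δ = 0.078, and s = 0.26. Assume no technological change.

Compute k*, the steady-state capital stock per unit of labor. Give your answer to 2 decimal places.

Steady state requires s·f(k) = (n + δ)·k, i.e. s·k^α = (n + δ)·k.
Dividing both sides by k: k^(1−α) = s / (n + δ).
k^0.55 = 0.26 / (0.026 + 0.078) = 0.26 / 0.104 = 2.5000
k* = 2.5000^(1/0.55) ≈ 5.2909

k* ≈ 5.29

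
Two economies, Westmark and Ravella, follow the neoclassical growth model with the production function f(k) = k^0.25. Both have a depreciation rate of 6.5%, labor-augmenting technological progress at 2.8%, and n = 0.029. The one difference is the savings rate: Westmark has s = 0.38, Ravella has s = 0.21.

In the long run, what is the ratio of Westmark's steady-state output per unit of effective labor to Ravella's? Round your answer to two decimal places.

y*_W / y*_R ≈ 1.22

Steady-state y* = [s/(n + g + δ)]^(α/(1−α)), so the ratio is [ (s_W/(n + g + δ)_W) / (s_R/(n + g + δ)_R) ]^0.3333.
s_W/(n + g + δ)_W = 0.38/0.122 = 3.1148; s_R/(n + g + δ)_R = 0.21/0.122 = 1.7213.
Ratio = (3.1148/1.7213)^0.3333 = 1.8096^0.3333 ≈ 1.2186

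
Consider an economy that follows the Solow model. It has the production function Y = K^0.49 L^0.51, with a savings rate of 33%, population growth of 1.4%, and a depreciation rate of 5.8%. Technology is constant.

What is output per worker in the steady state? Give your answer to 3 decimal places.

y* = 4.318

At the steady state, Δk = 0, so s·k^α = (n + δ)·k.
Rearranging, k^(1−α) = s / (n + δ).
k^0.51 = 0.33 / (0.014 + 0.058) = 0.33 / 0.072 = 4.5833
k* = 4.5833^(1/0.51) ≈ 19.7892
y* = (k*)^α = 19.7892^0.49 ≈ 4.3177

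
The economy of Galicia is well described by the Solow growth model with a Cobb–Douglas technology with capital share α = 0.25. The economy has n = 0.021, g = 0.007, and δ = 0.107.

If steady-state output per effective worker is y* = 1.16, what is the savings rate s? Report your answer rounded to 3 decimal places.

s ≈ 0.211

In steady state, investment equals break-even investment: s·k^α = (n + g + δ)·k.
Since y* = [s/(n + g + δ)]^(α/(1−α)), we have s/(n + g + δ) = (y*)^((1−α)/α) = 1.16^3 = 1.5609.
Therefore s = 1.5609 × (n + g + δ) = 1.5609 × 0.135 = 0.2107.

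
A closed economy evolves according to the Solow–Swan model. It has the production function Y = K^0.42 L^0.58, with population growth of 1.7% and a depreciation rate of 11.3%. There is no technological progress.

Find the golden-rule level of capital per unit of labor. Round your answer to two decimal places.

The golden rule sets f'(k) = n + δ, i.e. α·k^(α−1) = n + δ.
So k^(1−α) = α / (n + δ) = 0.42 / 0.130 = 3.2308.
k_gold = 3.2308^(1/0.58) ≈ 7.5530

k_gold ≈ 7.55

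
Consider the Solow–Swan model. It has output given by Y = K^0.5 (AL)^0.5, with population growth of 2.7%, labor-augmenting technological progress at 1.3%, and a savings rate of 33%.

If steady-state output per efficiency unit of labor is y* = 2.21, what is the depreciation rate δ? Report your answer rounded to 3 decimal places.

Steady state requires s·f(k) = (n + g + δ)·k, i.e. s·k^α = (n + g + δ)·k.
Since y* = [s/(n + g + δ)]^(α/(1−α)), we have s/(n + g + δ) = (y*)^((1−α)/α) = 2.21^1 = 2.2100.
Therefore n + g + δ = s / 2.2100 = 0.33 / 2.2100 = 0.1493, so δ = 0.1493 − 0.040 = 0.1093.

δ ≈ 0.109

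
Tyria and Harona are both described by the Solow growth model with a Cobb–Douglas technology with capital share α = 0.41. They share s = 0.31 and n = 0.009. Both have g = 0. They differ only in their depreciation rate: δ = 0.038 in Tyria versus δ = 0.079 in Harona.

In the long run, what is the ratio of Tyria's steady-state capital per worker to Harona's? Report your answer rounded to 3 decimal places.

Steady-state k* = [s/(n + δ)]^(1/(1−α)), so the ratio is [ (s_T/(n + δ)_T) / (s_H/(n + δ)_H) ]^1.6949.
s_T/(n + δ)_T = 0.31/0.047 = 6.5957; s_H/(n + δ)_H = 0.31/0.088 = 3.5227.
Ratio = (6.5957/3.5227)^1.6949 = 1.8723^1.6949 ≈ 2.8950

ratio ≈ 2.895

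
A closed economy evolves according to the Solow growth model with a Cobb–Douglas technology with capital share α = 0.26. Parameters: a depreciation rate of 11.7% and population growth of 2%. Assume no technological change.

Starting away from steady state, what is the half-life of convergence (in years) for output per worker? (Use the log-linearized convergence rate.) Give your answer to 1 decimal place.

Near the steady state the convergence rate is λ = (1 − α)(n + δ).
λ = (1 − 0.26) × 0.137 = 0.74 × 0.137 = 0.10138
Half-life = ln 2 / λ = 0.6931 / 0.10138 ≈ 6.84 years

half-life ≈ 6.8 years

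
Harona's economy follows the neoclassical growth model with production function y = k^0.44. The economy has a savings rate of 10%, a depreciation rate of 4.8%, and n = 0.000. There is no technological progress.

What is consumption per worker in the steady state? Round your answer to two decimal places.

c* ≈ 1.60

At the steady state, Δk = 0, so s·k^α = (n + δ)·k.
Rearranging, k^(1−α) = s / (n + δ).
k^0.56 = 0.10 / (0.000 + 0.048) = 0.10 / 0.048 = 2.0833
k* = 2.0833^(1/0.56) ≈ 3.7085
y* = (k*)^α = 3.7085^0.44 ≈ 1.7801
c* = (1 − s)·y* = (1 − 0.10) × 1.7801 ≈ 1.6021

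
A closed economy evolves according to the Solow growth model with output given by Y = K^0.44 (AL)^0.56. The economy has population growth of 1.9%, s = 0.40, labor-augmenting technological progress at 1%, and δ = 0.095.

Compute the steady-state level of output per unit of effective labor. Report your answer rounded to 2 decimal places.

At the steady state, Δk = 0, so s·k^α = (n + g + δ)·k.
Rearranging, k^(1−α) = s / (n + g + δ).
k^0.56 = 0.40 / (0.019 + 0.010 + 0.095) = 0.40 / 0.124 = 3.2258
k* = 3.2258^(1/0.56) ≈ 8.0962
y* = (k*)^α = 8.0962^0.44 ≈ 2.5098

y* = 2.51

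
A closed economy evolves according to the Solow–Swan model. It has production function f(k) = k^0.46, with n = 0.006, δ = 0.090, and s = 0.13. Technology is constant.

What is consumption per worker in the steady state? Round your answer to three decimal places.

c* ≈ 1.126

Steady state requires s·f(k) = (n + δ)·k, i.e. s·k^α = (n + δ)·k.
Dividing both sides by k: k^(1−α) = s / (n + δ).
k^0.54 = 0.13 / (0.006 + 0.090) = 0.13 / 0.096 = 1.3542
k* = 1.3542^(1/0.54) ≈ 1.7533
y* = (k*)^α = 1.7533^0.46 ≈ 1.2947
c* = (1 − s)·y* = (1 − 0.13) × 1.2947 ≈ 1.1264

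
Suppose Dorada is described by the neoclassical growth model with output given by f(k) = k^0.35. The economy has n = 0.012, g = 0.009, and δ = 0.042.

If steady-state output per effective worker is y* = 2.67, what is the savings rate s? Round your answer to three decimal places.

At the steady state, Δk = 0, so s·k^α = (n + g + δ)·k.
Since y* = [s/(n + g + δ)]^(α/(1−α)), we have s/(n + g + δ) = (y*)^((1−α)/α) = 2.67^1.8571 = 6.1955.
Therefore s = 6.1955 × (n + g + δ) = 6.1955 × 0.063 = 0.3903.

s ≈ 0.390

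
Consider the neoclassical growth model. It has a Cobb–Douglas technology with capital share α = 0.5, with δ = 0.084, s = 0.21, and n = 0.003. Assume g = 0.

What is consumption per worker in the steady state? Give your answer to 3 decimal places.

c* ≈ 1.907

At the steady state, Δk = 0, so s·k^α = (n + δ)·k.
Dividing both sides by k: k^(1−α) = s / (n + δ).
k^0.5 = 0.21 / (0.003 + 0.084) = 0.21 / 0.087 = 2.4138
k* = 2.4138^(1/0.5) ≈ 5.8264
y* = (k*)^α = 5.8264^0.5 ≈ 2.4138
c* = (1 − s)·y* = (1 − 0.21) × 2.4138 ≈ 1.9069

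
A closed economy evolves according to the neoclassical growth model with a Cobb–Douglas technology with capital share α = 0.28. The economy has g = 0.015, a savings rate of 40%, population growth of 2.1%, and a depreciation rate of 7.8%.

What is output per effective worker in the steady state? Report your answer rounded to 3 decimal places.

y* ≈ 1.629

At the steady state, Δk = 0, so s·k^α = (n + g + δ)·k.
Rearranging, k^(1−α) = s / (n + g + δ).
k^0.72 = 0.40 / (0.021 + 0.015 + 0.078) = 0.40 / 0.114 = 3.5088
k* = 3.5088^(1/0.72) ≈ 5.7170
y* = (k*)^α = 5.7170^0.28 ≈ 1.6293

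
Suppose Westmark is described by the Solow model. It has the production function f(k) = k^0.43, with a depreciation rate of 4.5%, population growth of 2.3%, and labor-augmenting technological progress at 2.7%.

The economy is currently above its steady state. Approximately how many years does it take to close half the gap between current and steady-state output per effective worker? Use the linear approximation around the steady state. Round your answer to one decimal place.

Near the steady state the convergence rate is λ = (1 − α)(n + g + δ).
λ = (1 − 0.43) × 0.095 = 0.57 × 0.095 = 0.05415
Half-life = ln 2 / λ = 0.6931 / 0.05415 ≈ 12.80 years

half-life ≈ 12.8 years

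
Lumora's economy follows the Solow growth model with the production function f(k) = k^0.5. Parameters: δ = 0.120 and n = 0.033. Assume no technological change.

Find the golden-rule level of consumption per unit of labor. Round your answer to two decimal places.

c_gold ≈ 1.63

At the golden rule, f'(k) = n + δ, so α·k^(α−1) = n + δ and k_gold = (α/(n + δ))^(1/(1−α)).
k_gold = (0.5/0.153)^(1/0.5) = 3.2680^2 ≈ 10.6798
c_gold = f(k_gold) − (n + δ)·k_gold = 3.2680 − 0.153×10.6798 ≈ 1.6340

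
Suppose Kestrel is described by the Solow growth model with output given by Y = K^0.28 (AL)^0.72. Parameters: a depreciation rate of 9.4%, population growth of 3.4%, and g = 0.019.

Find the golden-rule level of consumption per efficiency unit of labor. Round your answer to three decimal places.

At the golden rule, f'(k) = n + g + δ, so α·k^(α−1) = n + g + δ and k_gold = (α/(n + g + δ))^(1/(1−α)).
k_gold = (0.28/0.147)^(1/0.72) = 1.9048^1.3889 ≈ 2.4473
c_gold = f(k_gold) − (n + g + δ)·k_gold = 1.2848 − 0.147×2.4473 ≈ 0.9250

c_gold ≈ 0.925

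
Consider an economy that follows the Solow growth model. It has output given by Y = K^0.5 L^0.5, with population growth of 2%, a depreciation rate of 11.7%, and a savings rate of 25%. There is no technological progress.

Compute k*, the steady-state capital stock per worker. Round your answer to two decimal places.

In steady state, investment equals break-even investment: s·k^α = (n + δ)·k.
Dividing both sides by k: k^(1−α) = s / (n + δ).
k^0.5 = 0.25 / (0.020 + 0.117) = 0.25 / 0.137 = 1.8248
k* = 1.8248^(1/0.5) ≈ 3.3299

k* = 3.33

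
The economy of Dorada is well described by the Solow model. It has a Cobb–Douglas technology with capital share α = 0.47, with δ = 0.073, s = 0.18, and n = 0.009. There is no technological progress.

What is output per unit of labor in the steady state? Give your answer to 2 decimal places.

In steady state, investment equals break-even investment: s·k^α = (n + δ)·k.
Dividing both sides by k: k^(1−α) = s / (n + δ).
k^0.53 = 0.18 / (0.009 + 0.073) = 0.18 / 0.082 = 2.1951
k* = 2.1951^(1/0.53) ≈ 4.4081
y* = (k*)^α = 4.4081^0.47 ≈ 2.0082

y* ≈ 2.01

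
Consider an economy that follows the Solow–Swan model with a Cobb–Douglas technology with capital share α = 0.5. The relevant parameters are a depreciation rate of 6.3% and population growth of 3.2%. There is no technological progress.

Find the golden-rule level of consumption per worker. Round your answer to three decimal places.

c_gold ≈ 2.632

At the golden rule, f'(k) = n + δ, so α·k^(α−1) = n + δ and k_gold = (α/(n + δ))^(1/(1−α)).
k_gold = (0.5/0.095)^(1/0.5) = 5.2632^2 ≈ 27.7013
c_gold = f(k_gold) − (n + δ)·k_gold = 5.2632 − 0.095×27.7013 ≈ 2.6316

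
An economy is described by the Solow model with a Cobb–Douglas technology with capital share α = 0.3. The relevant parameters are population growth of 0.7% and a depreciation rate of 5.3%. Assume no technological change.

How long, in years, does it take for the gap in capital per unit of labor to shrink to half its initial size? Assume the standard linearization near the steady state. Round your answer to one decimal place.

about 16.5 years

Near the steady state the convergence rate is λ = (1 − α)(n + δ).
λ = (1 − 0.3) × 0.060 = 0.7 × 0.060 = 0.0420
Half-life = ln 2 / λ = 0.6931 / 0.0420 ≈ 16.50 years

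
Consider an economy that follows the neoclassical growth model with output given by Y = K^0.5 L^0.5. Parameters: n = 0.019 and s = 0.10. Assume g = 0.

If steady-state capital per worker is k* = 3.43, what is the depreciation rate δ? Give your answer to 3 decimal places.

At the steady state, Δk = 0, so s·k^α = (n + δ)·k.
So s / (n + δ) = (k*)^(1−α) = 3.43^0.5 = 1.8520.
Therefore n + δ = s / 1.8520 = 0.10 / 1.8520 = 0.0540, so δ = 0.0540 − 0.019 = 0.0350.

δ ≈ 0.035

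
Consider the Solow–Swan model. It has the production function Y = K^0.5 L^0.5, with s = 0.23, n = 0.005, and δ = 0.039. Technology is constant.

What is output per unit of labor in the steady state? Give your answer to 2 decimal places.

At the steady state, Δk = 0, so s·k^α = (n + δ)·k.
Rearranging, k^(1−α) = s / (n + δ).
k^0.5 = 0.23 / (0.005 + 0.039) = 0.23 / 0.044 = 5.2273
k* = 5.2273^(1/0.5) ≈ 27.3247
y* = (k*)^α = 27.3247^0.5 ≈ 5.2273

y* ≈ 5.23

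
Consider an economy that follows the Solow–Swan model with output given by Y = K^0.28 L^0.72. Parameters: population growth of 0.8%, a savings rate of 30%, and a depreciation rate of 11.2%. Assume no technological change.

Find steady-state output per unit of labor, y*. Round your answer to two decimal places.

In steady state, investment equals break-even investment: s·k^α = (n + δ)·k.
Dividing both sides by k: k^(1−α) = s / (n + δ).
k^0.72 = 0.30 / (0.008 + 0.112) = 0.30 / 0.120 = 2.5000
k* = 2.5000^(1/0.72) ≈ 3.5702
y* = (k*)^α = 3.5702^0.28 ≈ 1.4281

y* = 1.43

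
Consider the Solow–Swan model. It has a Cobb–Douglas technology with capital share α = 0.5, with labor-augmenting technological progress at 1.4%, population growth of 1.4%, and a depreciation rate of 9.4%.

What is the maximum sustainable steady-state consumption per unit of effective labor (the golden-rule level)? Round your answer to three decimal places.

At the golden rule, f'(k) = n + g + δ, so α·k^(α−1) = n + g + δ and k_gold = (α/(n + g + δ))^(1/(1−α)).
k_gold = (0.5/0.122)^(1/0.5) = 4.0984^2 ≈ 16.7969
c_gold = f(k_gold) − (n + g + δ)·k_gold = 4.0984 − 0.122×16.7969 ≈ 2.0492

c_gold ≈ 2.049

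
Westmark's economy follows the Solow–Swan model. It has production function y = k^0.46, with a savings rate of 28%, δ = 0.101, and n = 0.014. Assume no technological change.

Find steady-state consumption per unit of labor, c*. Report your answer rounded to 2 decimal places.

c* = 1.54

Steady state requires s·f(k) = (n + δ)·k, i.e. s·k^α = (n + δ)·k.
Rearranging, k^(1−α) = s / (n + δ).
k^0.54 = 0.28 / (0.014 + 0.101) = 0.28 / 0.115 = 2.4348
k* = 2.4348^(1/0.54) ≈ 5.1960
y* = (k*)^α = 5.1960^0.46 ≈ 2.1341
c* = (1 − s)·y* = (1 − 0.28) × 2.1341 ≈ 1.5366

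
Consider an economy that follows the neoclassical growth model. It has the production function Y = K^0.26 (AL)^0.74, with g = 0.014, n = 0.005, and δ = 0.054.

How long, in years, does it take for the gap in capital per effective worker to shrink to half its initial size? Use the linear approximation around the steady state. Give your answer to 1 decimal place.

t_½ ≈ 12.8 years

Near the steady state the convergence rate is λ = (1 − α)(n + g + δ).
λ = (1 − 0.26) × 0.073 = 0.74 × 0.073 = 0.05402
Half-life = ln 2 / λ = 0.6931 / 0.05402 ≈ 12.83 years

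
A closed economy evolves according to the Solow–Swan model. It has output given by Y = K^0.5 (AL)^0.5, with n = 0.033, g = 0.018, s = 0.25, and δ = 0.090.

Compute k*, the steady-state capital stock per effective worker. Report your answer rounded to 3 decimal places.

k* ≈ 3.144

Steady state requires s·f(k) = (n + g + δ)·k, i.e. s·k^α = (n + g + δ)·k.
Dividing both sides by k: k^(1−α) = s / (n + g + δ).
k^0.5 = 0.25 / (0.033 + 0.018 + 0.090) = 0.25 / 0.141 = 1.7730
k* = 1.7730^(1/0.5) ≈ 3.1435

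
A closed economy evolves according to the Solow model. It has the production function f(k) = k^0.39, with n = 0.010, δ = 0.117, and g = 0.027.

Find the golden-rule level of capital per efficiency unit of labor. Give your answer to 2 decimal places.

The golden rule sets f'(k) = n + g + δ, i.e. α·k^(α−1) = n + g + δ.
So k^(1−α) = α / (n + g + δ) = 0.39 / 0.154 = 2.5325.
k_gold = 2.5325^(1/0.61) ≈ 4.5873

k_gold ≈ 4.59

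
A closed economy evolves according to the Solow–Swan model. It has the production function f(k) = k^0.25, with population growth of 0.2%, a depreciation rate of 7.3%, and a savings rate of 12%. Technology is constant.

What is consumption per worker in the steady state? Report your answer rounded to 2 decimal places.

Steady state requires s·f(k) = (n + δ)·k, i.e. s·k^α = (n + δ)·k.
Dividing both sides by k: k^(1−α) = s / (n + δ).
k^0.75 = 0.12 / (0.002 + 0.073) = 0.12 / 0.075 = 1.6000
k* = 1.6000^(1/0.75) ≈ 1.8714
y* = (k*)^α = 1.8714^0.25 ≈ 1.1696
c* = (1 − s)·y* = (1 − 0.12) × 1.1696 ≈ 1.0292

c* ≈ 1.03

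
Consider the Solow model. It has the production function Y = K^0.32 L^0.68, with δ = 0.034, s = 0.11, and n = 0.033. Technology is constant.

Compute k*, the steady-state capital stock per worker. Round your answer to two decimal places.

In steady state, investment equals break-even investment: s·k^α = (n + δ)·k.
Dividing both sides by k: k^(1−α) = s / (n + δ).
k^0.68 = 0.11 / (0.033 + 0.034) = 0.11 / 0.067 = 1.6418
k* = 1.6418^(1/0.68) ≈ 2.0732

k* = 2.07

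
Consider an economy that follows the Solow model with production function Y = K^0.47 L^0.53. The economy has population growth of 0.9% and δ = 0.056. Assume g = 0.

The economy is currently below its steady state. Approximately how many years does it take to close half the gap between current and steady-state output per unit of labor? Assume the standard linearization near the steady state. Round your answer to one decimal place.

Near the steady state the convergence rate is λ = (1 − α)(n + δ).
λ = (1 − 0.47) × 0.065 = 0.53 × 0.065 = 0.03445
Half-life = ln 2 / λ = 0.6931 / 0.03445 ≈ 20.12 years

about 20.1 years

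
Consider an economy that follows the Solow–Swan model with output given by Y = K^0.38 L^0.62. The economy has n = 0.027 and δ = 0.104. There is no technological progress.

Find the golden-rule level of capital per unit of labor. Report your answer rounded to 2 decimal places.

k_gold ≈ 5.57

The golden rule sets f'(k) = n + δ, i.e. α·k^(α−1) = n + δ.
So k^(1−α) = α / (n + δ) = 0.38 / 0.131 = 2.9008.
k_gold = 2.9008^(1/0.62) ≈ 5.5718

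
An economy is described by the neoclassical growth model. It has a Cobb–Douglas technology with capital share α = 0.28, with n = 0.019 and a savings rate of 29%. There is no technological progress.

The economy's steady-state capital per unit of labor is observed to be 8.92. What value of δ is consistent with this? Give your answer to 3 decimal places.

δ ≈ 0.041

At the steady state, Δk = 0, so s·k^α = (n + δ)·k.
So s / (n + δ) = (k*)^(1−α) = 8.92^0.72 = 4.8335.
Therefore n + δ = s / 4.8335 = 0.29 / 4.8335 = 0.0600, so δ = 0.0600 − 0.019 = 0.0410.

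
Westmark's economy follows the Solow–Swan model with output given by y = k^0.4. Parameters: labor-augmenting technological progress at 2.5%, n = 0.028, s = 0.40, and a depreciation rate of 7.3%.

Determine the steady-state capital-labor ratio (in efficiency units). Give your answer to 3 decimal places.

k* ≈ 6.857

In steady state, investment equals break-even investment: s·k^α = (n + g + δ)·k.
Dividing both sides by k: k^(1−α) = s / (n + g + δ).
k^0.6 = 0.40 / (0.028 + 0.025 + 0.073) = 0.40 / 0.126 = 3.1746
k* = 3.1746^(1/0.6) ≈ 6.8572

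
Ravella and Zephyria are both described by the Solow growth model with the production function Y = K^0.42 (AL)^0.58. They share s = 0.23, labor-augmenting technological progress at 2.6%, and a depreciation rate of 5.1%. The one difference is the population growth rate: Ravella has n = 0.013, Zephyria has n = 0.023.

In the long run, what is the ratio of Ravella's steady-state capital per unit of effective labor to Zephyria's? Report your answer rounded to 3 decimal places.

k*_R / k*_Z ≈ 1.199

Steady-state k* = [s/(n + g + δ)]^(1/(1−α)), so the ratio is [ (s_R/(n + g + δ)_R) / (s_Z/(n + g + δ)_Z) ]^1.7241.
s_R/(n + g + δ)_R = 0.23/0.090 = 2.5556; s_Z/(n + g + δ)_Z = 0.23/0.100 = 2.3000.
Ratio = (2.5556/2.3000)^1.7241 = 1.1111^1.7241 ≈ 1.1992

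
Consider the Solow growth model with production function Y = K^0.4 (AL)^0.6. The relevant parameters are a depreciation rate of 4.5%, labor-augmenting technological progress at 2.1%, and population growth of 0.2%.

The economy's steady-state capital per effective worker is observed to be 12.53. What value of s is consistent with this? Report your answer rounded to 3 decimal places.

At the steady state, Δk = 0, so s·k^α = (n + g + δ)·k.
So s / (n + g + δ) = (k*)^(1−α) = 12.53^0.6 = 4.5580.
Therefore s = 4.5580 × (n + g + δ) = 4.5580 × 0.068 = 0.3099.

s ≈ 0.310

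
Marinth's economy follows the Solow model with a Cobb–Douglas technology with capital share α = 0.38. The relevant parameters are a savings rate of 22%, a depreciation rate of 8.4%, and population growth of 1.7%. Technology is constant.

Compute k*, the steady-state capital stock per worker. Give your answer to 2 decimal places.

k* ≈ 3.51

At the steady state, Δk = 0, so s·k^α = (n + δ)·k.
Dividing both sides by k: k^(1−α) = s / (n + δ).
k^0.62 = 0.22 / (0.017 + 0.084) = 0.22 / 0.101 = 2.1782
k* = 2.1782^(1/0.62) ≈ 3.5101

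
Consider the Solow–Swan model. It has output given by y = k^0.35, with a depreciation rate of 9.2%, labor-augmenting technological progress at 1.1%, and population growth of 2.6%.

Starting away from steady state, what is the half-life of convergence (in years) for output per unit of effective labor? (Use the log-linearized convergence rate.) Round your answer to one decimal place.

t_½ ≈ 8.3 years

Near the steady state the convergence rate is λ = (1 − α)(n + g + δ).
λ = (1 − 0.35) × 0.129 = 0.65 × 0.129 = 0.08385
Half-life = ln 2 / λ = 0.6931 / 0.08385 ≈ 8.27 years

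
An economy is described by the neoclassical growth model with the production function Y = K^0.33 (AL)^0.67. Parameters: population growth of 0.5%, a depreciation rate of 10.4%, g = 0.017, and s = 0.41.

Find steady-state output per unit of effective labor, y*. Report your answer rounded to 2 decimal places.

At the steady state, Δk = 0, so s·k^α = (n + g + δ)·k.
Dividing both sides by k: k^(1−α) = s / (n + g + δ).
k^0.67 = 0.41 / (0.005 + 0.017 + 0.104) = 0.41 / 0.126 = 3.2540
k* = 3.2540^(1/0.67) ≈ 5.8184
y* = (k*)^α = 5.8184^0.33 ≈ 1.7881

y* = 1.79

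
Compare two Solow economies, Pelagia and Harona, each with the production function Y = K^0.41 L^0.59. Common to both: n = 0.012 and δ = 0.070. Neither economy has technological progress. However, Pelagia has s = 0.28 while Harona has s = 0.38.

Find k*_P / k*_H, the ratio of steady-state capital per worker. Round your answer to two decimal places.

ratio ≈ 0.60

Steady-state k* = [s/(n + δ)]^(1/(1−α)), so the ratio is [ (s_P/(n + δ)_P) / (s_H/(n + δ)_H) ]^1.6949.
s_P/(n + δ)_P = 0.28/0.082 = 3.4146; s_H/(n + δ)_H = 0.38/0.082 = 4.6341.
Ratio = (3.4146/4.6341)^1.6949 = 0.7368^1.6949 ≈ 0.5959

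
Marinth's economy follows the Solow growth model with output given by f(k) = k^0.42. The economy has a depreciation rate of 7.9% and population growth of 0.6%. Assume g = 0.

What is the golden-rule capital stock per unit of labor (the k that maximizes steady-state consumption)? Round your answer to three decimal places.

k_gold ≈ 15.713

The golden rule sets f'(k) = n + δ, i.e. α·k^(α−1) = n + δ.
So k^(1−α) = α / (n + δ) = 0.42 / 0.085 = 4.9412.
k_gold = 4.9412^(1/0.58) ≈ 15.7131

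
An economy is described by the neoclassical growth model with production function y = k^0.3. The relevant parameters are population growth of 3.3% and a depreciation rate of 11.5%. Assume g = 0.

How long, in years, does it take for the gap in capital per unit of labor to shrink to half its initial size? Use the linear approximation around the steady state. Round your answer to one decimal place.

Near the steady state the convergence rate is λ = (1 − α)(n + δ).
λ = (1 − 0.3) × 0.148 = 0.7 × 0.148 = 0.1036
Half-life = ln 2 / λ = 0.6931 / 0.1036 ≈ 6.69 years

t_½ ≈ 6.7 years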